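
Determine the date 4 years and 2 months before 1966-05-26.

Counting back 4 years and 2 months from May 26, 1966.
-4 years → 1962; month 5 − 2 = 3 → March 1962.
Day 26 is valid in March, giving March 26, 1962.

March 26, 1962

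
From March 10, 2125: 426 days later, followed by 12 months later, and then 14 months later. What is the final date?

Advancing 426 days from March 10, 2125:
March has 31 days, so 31 − 10 = 21 days remain after March 10, 2125; 426 − 21 = 405 left.
April 2125 has 30 days: 405 − 30 = 375 left.
May 2125 has 31 days: 375 − 31 = 344 left.
June 2125 has 30 days: 344 − 30 = 314 left.
July 2125 has 31 days: 314 − 31 = 283 left.
August 2125 has 31 days: 283 − 31 = 252 left.
September 2125 has 30 days: 252 − 30 = 222 left.
October 2125 has 31 days: 222 − 31 = 191 left.
November 2125 has 30 days: 191 − 30 = 161 left.
December 2125 has 31 days: 161 − 31 = 130 left.
January 2126 has 31 days: 130 − 31 = 99 left.
February 2126 has 28 days (2126 is not a leap year): 99 − 28 = 71 left.
March 2126 has 31 days: 71 − 31 = 40 left.
April 2126 has 30 days: 40 − 30 = 10 left.
10 days into May 2126 → May 10, 2126.
Adding 12 months from May 10, 2126:
month 5 + 12 = 17, which is month 5 of year 2127 → May 2127.
Day 10 is valid in May, giving May 10, 2127.
Advancing 14 months from May 10, 2127:
month 5 + 14 = 19, which is month 7 of year 2128 → July 2128.
Day 10 is valid in July, giving July 10, 2128.

July 10, 2128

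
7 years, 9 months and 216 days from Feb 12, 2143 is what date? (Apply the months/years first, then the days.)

Counting forward 7 years, 9 months and 216 days from February 12, 2143: first the month/year part, then the days.
+7 years → 2150; month 2 + 9 = 11 → November 2150.
Day 12 is valid in November, giving November 12, 2150.
Now add 216 days from November 12, 2150.
November has 30 days, so 30 − 12 = 18 days remain after November 12, 2150; 216 − 18 = 198 left.
December 2150 has 31 days: 198 − 31 = 167 left.
January 2151 has 31 days: 167 − 31 = 136 left.
February 2151 has 28 days (2151 is not a leap year): 136 − 28 = 108 left.
March 2151 has 31 days: 108 − 31 = 77 left.
April 2151 has 30 days: 77 − 30 = 47 left.
May 2151 has 31 days: 47 − 31 = 16 left.
16 days into June 2151 → June 16, 2151.

June 16, 2151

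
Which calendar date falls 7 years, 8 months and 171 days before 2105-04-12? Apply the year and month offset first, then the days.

February 22, 2097

Subtracting 7 years, 8 months and 171 days from April 12, 2105: first the month/year part, then the days.
-7 years → 2098; month 4 − 8 = -4, which is month 8 of year 2097 → August 2097.
Day 12 is valid in August, giving August 12, 2097.
Now subtract 171 days from August 12, 2097.
Going back 12 days from August 12, 2097 reaches the end of the previous month; 171 − 12 = 159 left.
July 2097 has 31 days: 159 − 31 = 128 left.
June 2097 has 30 days: 128 − 30 = 98 left.
May 2097 has 31 days: 98 − 31 = 67 left.
April 2097 has 30 days: 67 − 30 = 37 left.
March 2097 has 31 days: 37 − 31 = 6 left.
February 2097 has 28 days; 28 − 6 = 22 → February 22, 2097.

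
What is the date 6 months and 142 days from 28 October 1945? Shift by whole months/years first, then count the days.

Counting forward 6 months and 142 days from October 28, 1945: first the month/year part, then the days.
month 10 + 6 = 16, which is month 4 of year 1946 → April 1946.
Day 28 is valid in April, giving April 28, 1946.
Now add 142 days from April 28, 1946.
April has 30 days, so 30 − 28 = 2 days remain after April 28, 1946; 142 − 2 = 140 left.
May 1946 has 31 days: 140 − 31 = 109 left.
June 1946 has 30 days: 109 − 30 = 79 left.
July 1946 has 31 days: 79 − 31 = 48 left.
August 1946 has 31 days: 48 − 31 = 17 left.
17 days into September 1946 → September 17, 1946.

September 17, 1946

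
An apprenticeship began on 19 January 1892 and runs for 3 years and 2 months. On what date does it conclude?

March 19, 1895

Counting forward 3 years and 2 months from January 19, 1892.
+3 years → 1895; month 1 + 2 = 3 → March 1895.
Day 19 is valid in March, giving March 19, 1895.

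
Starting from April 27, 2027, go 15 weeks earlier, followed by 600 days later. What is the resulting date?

September 3, 2028

Counting back 15 weeks (= 105 days) from April 27, 2027:
Going back 27 days from April 27, 2027 reaches the end of the previous month; 105 − 27 = 78 left.
March 2027 has 31 days: 78 − 31 = 47 left.
February 2027 has 28 days (2027 is not a leap year): 47 − 28 = 19 left.
January 2027 has 31 days; 31 − 19 = 12 → January 12, 2027.
Adding 600 days from January 12, 2027:
January has 31 days, so 31 − 12 = 19 days remain after January 12, 2027; 600 − 19 = 581 left.
February 2027 has 28 days (2027 is not a leap year): 581 − 28 = 553 left.
March 2027 has 31 days: 553 − 31 = 522 left.
April 2027 has 30 days: 522 − 30 = 492 left.
May 2027 has 31 days: 492 − 31 = 461 left.
June 2027 has 30 days: 461 − 30 = 431 left.
July 2027 has 31 days: 431 − 31 = 400 left.
August 2027 has 31 days: 400 − 31 = 369 left.
September 2027 has 30 days: 369 − 30 = 339 left.
October 2027 has 31 days: 339 − 31 = 308 left.
November 2027 has 30 days: 308 − 30 = 278 left.
December 2027 has 31 days: 278 − 31 = 247 left.
January 2028 has 31 days: 247 − 31 = 216 left.
February 2028 has 29 days (2028 is a leap year): 216 − 29 = 187 left.
March 2028 has 31 days: 187 − 31 = 156 left.
April 2028 has 30 days: 156 − 30 = 126 left.
May 2028 has 31 days: 126 − 31 = 95 left.
June 2028 has 30 days: 95 − 30 = 65 left.
July 2028 has 31 days: 65 − 31 = 34 left.
August 2028 has 31 days: 34 − 31 = 3 left.
3 days into September 2028 → September 3, 2028.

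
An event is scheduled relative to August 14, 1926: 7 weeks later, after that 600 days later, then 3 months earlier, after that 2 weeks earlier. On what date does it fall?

Adding 7 weeks (= 49 days) from August 14, 1926:
August has 31 days, so 31 − 14 = 17 days remain after August 14, 1926; 49 − 17 = 32 left.
September 1926 has 30 days: 32 − 30 = 2 left.
2 days into October 1926 → October 2, 1926.
Advancing 600 days from October 2, 1926:
October has 31 days, so 31 − 2 = 29 days remain after October 2, 1926; 600 − 29 = 571 left.
November 1926 has 30 days: 571 − 30 = 541 left.
December 1926 has 31 days: 541 − 31 = 510 left.
January 1927 has 31 days: 510 − 31 = 479 left.
February 1927 has 28 days (1927 is not a leap year): 479 − 28 = 451 left.
March 1927 has 31 days: 451 − 31 = 420 left.
April 1927 has 30 days: 420 − 30 = 390 left.
May 1927 has 31 days: 390 − 31 = 359 left.
June 1927 has 30 days: 359 − 30 = 329 left.
July 1927 has 31 days: 329 − 31 = 298 left.
August 1927 has 31 days: 298 − 31 = 267 left.
September 1927 has 30 days: 267 − 30 = 237 left.
October 1927 has 31 days: 237 − 31 = 206 left.
November 1927 has 30 days: 206 − 30 = 176 left.
December 1927 has 31 days: 176 − 31 = 145 left.
January 1928 has 31 days: 145 − 31 = 114 left.
February 1928 has 29 days (1928 is a leap year): 114 − 29 = 85 left.
March 1928 has 31 days: 85 − 31 = 54 left.
April 1928 has 30 days: 54 − 30 = 24 left.
24 days into May 1928 → May 24, 1928.
Subtracting 3 months from May 24, 1928:
month 5 − 3 = 2 → February 1928.
Day 24 is valid in February, giving February 24, 1928.
Subtracting 2 weeks (= 14 days) from February 24, 1928:
24 − 14 = 10, still in February 1928.

February 10, 1928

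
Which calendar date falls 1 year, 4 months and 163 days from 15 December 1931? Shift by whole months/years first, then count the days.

September 25, 1933

Counting forward 1 year, 4 months and 163 days from December 15, 1931: first the month/year part, then the days.
+1 year → 1932; month 12 + 4 = 16, which is month 4 of year 1933 → April 1933.
Day 15 is valid in April, giving April 15, 1933.
Now add 163 days from April 15, 1933.
April has 30 days, so 30 − 15 = 15 days remain after April 15, 1933; 163 − 15 = 148 left.
May 1933 has 31 days: 148 − 31 = 117 left.
June 1933 has 30 days: 117 − 30 = 87 left.
July 1933 has 31 days: 87 − 31 = 56 left.
August 1933 has 31 days: 56 − 31 = 25 left.
25 days into September 1933 → September 25, 1933.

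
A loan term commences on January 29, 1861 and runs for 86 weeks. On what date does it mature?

September 23, 1862

Adding 86 weeks = 602 days from January 29, 1861.
January has 31 days, so 31 − 29 = 2 days remain after January 29, 1861; 602 − 2 = 600 left.
February 1861 has 28 days (1861 is not a leap year): 600 − 28 = 572 left.
March 1861 has 31 days: 572 − 31 = 541 left.
April 1861 has 30 days: 541 − 30 = 511 left.
May 1861 has 31 days: 511 − 31 = 480 left.
June 1861 has 30 days: 480 − 30 = 450 left.
July 1861 has 31 days: 450 − 31 = 419 left.
August 1861 has 31 days: 419 − 31 = 388 left.
September 1861 has 30 days: 388 − 30 = 358 left.
October 1861 has 31 days: 358 − 31 = 327 left.
November 1861 has 30 days: 327 − 30 = 297 left.
December 1861 has 31 days: 297 − 31 = 266 left.
January 1862 has 31 days: 266 − 31 = 235 left.
February 1862 has 28 days (1862 is not a leap year): 235 − 28 = 207 left.
March 1862 has 31 days: 207 − 31 = 176 left.
April 1862 has 30 days: 176 − 30 = 146 left.
May 1862 has 31 days: 146 − 31 = 115 left.
June 1862 has 30 days: 115 − 30 = 85 left.
July 1862 has 31 days: 85 − 31 = 54 left.
August 1862 has 31 days: 54 − 31 = 23 left.
23 days into September 1862 → September 23, 1862.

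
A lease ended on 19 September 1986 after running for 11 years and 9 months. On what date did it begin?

Counting back 11 years and 9 months from September 19, 1986.
-11 years → 1975; month 9 − 9 = 0, which is month 12 of year 1974 → December 1974.
Day 19 is valid in December, giving December 19, 1974.

December 19, 1974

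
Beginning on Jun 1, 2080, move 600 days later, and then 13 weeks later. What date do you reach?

April 23, 2082

Adding 600 days from June 1, 2080:
June has 30 days, so 30 − 1 = 29 days remain after June 1, 2080; 600 − 29 = 571 left.
July 2080 has 31 days: 571 − 31 = 540 left.
August 2080 has 31 days: 540 − 31 = 509 left.
September 2080 has 30 days: 509 − 30 = 479 left.
October 2080 has 31 days: 479 − 31 = 448 left.
November 2080 has 30 days: 448 − 30 = 418 left.
December 2080 has 31 days: 418 − 31 = 387 left.
January 2081 has 31 days: 387 − 31 = 356 left.
February 2081 has 28 days (2081 is not a leap year): 356 − 28 = 328 left.
March 2081 has 31 days: 328 − 31 = 297 left.
April 2081 has 30 days: 297 − 30 = 267 left.
May 2081 has 31 days: 267 − 31 = 236 left.
June 2081 has 30 days: 236 − 30 = 206 left.
July 2081 has 31 days: 206 − 31 = 175 left.
August 2081 has 31 days: 175 − 31 = 144 left.
September 2081 has 30 days: 144 − 30 = 114 left.
October 2081 has 31 days: 114 − 31 = 83 left.
November 2081 has 30 days: 83 − 30 = 53 left.
December 2081 has 31 days: 53 − 31 = 22 left.
22 days into January 2082 → January 22, 2082.
Counting forward 13 weeks (= 91 days) from January 22, 2082:
January has 31 days, so 31 − 22 = 9 days remain after January 22, 2082; 91 − 9 = 82 left.
February 2082 has 28 days (2082 is not a leap year): 82 − 28 = 54 left.
March 2082 has 31 days: 54 − 31 = 23 left.
23 days into April 2082 → April 23, 2082.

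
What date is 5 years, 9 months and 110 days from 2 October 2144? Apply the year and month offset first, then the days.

Counting forward 5 years, 9 months and 110 days from October 2, 2144: first the month/year part, then the days.
+5 years → 2149; month 10 + 9 = 19, which is month 7 of year 2150 → July 2150.
Day 2 is valid in July, giving July 2, 2150.
Now add 110 days from July 2, 2150.
July has 31 days, so 31 − 2 = 29 days remain after July 2, 2150; 110 − 29 = 81 left.
August 2150 has 31 days: 81 − 31 = 50 left.
September 2150 has 30 days: 50 − 30 = 20 left.
20 days into October 2150 → October 20, 2150.

October 20, 2150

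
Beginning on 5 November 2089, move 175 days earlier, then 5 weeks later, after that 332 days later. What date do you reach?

Counting back 175 days from November 5, 2089:
Going back 5 days from November 5, 2089 reaches the end of the previous month; 175 − 5 = 170 left.
October 2089 has 31 days: 170 − 31 = 139 left.
September 2089 has 30 days: 139 − 30 = 109 left.
August 2089 has 31 days: 109 − 31 = 78 left.
July 2089 has 31 days: 78 − 31 = 47 left.
June 2089 has 30 days: 47 − 30 = 17 left.
May 2089 has 31 days; 31 − 17 = 14 → May 14, 2089.
Adding 5 weeks (= 35 days) from May 14, 2089:
May has 31 days, so 31 − 14 = 17 days remain after May 14, 2089; 35 − 17 = 18 left.
18 days into June 2089 → June 18, 2089.
Counting forward 332 days from June 18, 2089:
June has 30 days, so 30 − 18 = 12 days remain after June 18, 2089; 332 − 12 = 320 left.
July 2089 has 31 days: 320 − 31 = 289 left.
August 2089 has 31 days: 289 − 31 = 258 left.
September 2089 has 30 days: 258 − 30 = 228 left.
October 2089 has 31 days: 228 − 31 = 197 left.
November 2089 has 30 days: 197 − 30 = 167 left.
December 2089 has 31 days: 167 − 31 = 136 left.
January 2090 has 31 days: 136 − 31 = 105 left.
February 2090 has 28 days (2090 is not a leap year): 105 − 28 = 77 left.
March 2090 has 31 days: 77 − 31 = 46 left.
April 2090 has 30 days: 46 − 30 = 16 left.
16 days into May 2090 → May 16, 2090.

May 16, 2090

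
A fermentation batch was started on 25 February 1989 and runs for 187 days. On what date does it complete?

Counting forward 187 days from February 25, 1989.
February has 28 days, so 28 − 25 = 3 days remain after February 25, 1989; 187 − 3 = 184 left.
March 1989 has 31 days: 184 − 31 = 153 left.
April 1989 has 30 days: 153 − 30 = 123 left.
May 1989 has 31 days: 123 − 31 = 92 left.
June 1989 has 30 days: 92 − 30 = 62 left.
July 1989 has 31 days: 62 − 31 = 31 left.
31 days into August 1989 → August 31, 1989.

August 31, 1989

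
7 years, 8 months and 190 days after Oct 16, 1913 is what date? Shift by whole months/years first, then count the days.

Advancing 7 years, 8 months and 190 days from October 16, 1913: first the month/year part, then the days.
+7 years → 1920; month 10 + 8 = 18, which is month 6 of year 1921 → June 1921.
Day 16 is valid in June, giving June 16, 1921.
Now add 190 days from June 16, 1921.
June has 30 days, so 30 − 16 = 14 days remain after June 16, 1921; 190 − 14 = 176 left.
July 1921 has 31 days: 176 − 31 = 145 left.
August 1921 has 31 days: 145 − 31 = 114 left.
September 1921 has 30 days: 114 − 30 = 84 left.
October 1921 has 31 days: 84 − 31 = 53 left.
November 1921 has 30 days: 53 − 30 = 23 left.
23 days into December 1921 → December 23, 1921.

December 23, 1921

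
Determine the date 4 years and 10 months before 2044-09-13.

November 13, 2039

Subtracting 4 years and 10 months from September 13, 2044.
-4 years → 2040; month 9 − 10 = -1, which is month 11 of year 2039 → November 2039.
Day 13 is valid in November, giving November 13, 2039.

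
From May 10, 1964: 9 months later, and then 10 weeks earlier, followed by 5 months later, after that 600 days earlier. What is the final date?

September 10, 1963

Counting forward 9 months from May 10, 1964:
month 5 + 9 = 14, which is month 2 of year 1965 → February 1965.
Day 10 is valid in February, giving February 10, 1965.
Counting back 10 weeks (= 70 days) from February 10, 1965:
Going back 10 days from February 10, 1965 reaches the end of the previous month; 70 − 10 = 60 left.
January 1965 has 31 days: 60 − 31 = 29 left.
December 1964 has 31 days; 31 − 29 = 2 → December 2, 1964.
Advancing 5 months from December 2, 1964:
month 12 + 5 = 17, which is month 5 of year 1965 → May 1965.
Day 2 is valid in May, giving May 2, 1965.
Counting back 600 days from May 2, 1965:
Going back 2 days from May 2, 1965 reaches the end of the previous month; 600 − 2 = 598 left.
April 1965 has 30 days: 598 − 30 = 568 left.
March 1965 has 31 days: 568 − 31 = 537 left.
February 1965 has 28 days (1965 is not a leap year): 537 − 28 = 509 left.
January 1965 has 31 days: 509 − 31 = 478 left.
December 1964 has 31 days: 478 − 31 = 447 left.
November 1964 has 30 days: 447 − 30 = 417 left.
October 1964 has 31 days: 417 − 31 = 386 left.
September 1964 has 30 days: 386 − 30 = 356 left.
August 1964 has 31 days: 356 − 31 = 325 left.
July 1964 has 31 days: 325 − 31 = 294 left.
June 1964 has 30 days: 294 − 30 = 264 left.
May 1964 has 31 days: 264 − 31 = 233 left.
April 1964 has 30 days: 233 − 30 = 203 left.
March 1964 has 31 days: 203 − 31 = 172 left.
February 1964 has 29 days (1964 is a leap year): 172 − 29 = 143 left.
January 1964 has 31 days: 143 − 31 = 112 left.
December 1963 has 31 days: 112 − 31 = 81 left.
November 1963 has 30 days: 81 − 30 = 51 left.
October 1963 has 31 days: 51 − 31 = 20 left.
September 1963 has 30 days; 30 − 20 = 10 → September 10, 1963.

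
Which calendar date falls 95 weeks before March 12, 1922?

Counting back 95 weeks = 665 days from March 12, 1922.
Going back 12 days from March 12, 1922 reaches the end of the previous month; 665 − 12 = 653 left.
February 1922 has 28 days (1922 is not a leap year): 653 − 28 = 625 left.
January 1922 has 31 days: 625 − 31 = 594 left.
December 1921 has 31 days: 594 − 31 = 563 left.
November 1921 has 30 days: 563 − 30 = 533 left.
October 1921 has 31 days: 533 − 31 = 502 left.
September 1921 has 30 days: 502 − 30 = 472 left.
August 1921 has 31 days: 472 − 31 = 441 left.
July 1921 has 31 days: 441 − 31 = 410 left.
June 1921 has 30 days: 410 − 30 = 380 left.
May 1921 has 31 days: 380 − 31 = 349 left.
April 1921 has 30 days: 349 − 30 = 319 left.
March 1921 has 31 days: 319 − 31 = 288 left.
February 1921 has 28 days (1921 is not a leap year): 288 − 28 = 260 left.
January 1921 has 31 days: 260 − 31 = 229 left.
December 1920 has 31 days: 229 − 31 = 198 left.
November 1920 has 30 days: 198 − 30 = 168 left.
October 1920 has 31 days: 168 − 31 = 137 left.
September 1920 has 30 days: 137 − 30 = 107 left.
August 1920 has 31 days: 107 − 31 = 76 left.
July 1920 has 31 days: 76 − 31 = 45 left.
June 1920 has 30 days: 45 − 30 = 15 left.
May 1920 has 31 days; 31 − 15 = 16 → May 16, 1920.

May 16, 1920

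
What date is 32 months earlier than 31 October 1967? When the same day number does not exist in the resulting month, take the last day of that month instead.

February 28, 1965

Going back 32 months from October 31, 1967.
month 10 − 32 = -22, which is month 2 of year 1965 → February 1965.
February 1965 has only 28 days (1965 is not a leap year — relevant if February), and the start was day 31, so the date clamps to February 28, 1965.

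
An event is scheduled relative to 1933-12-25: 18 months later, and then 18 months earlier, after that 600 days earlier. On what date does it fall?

May 4, 1932

Advancing 18 months from December 25, 1933:
month 12 + 18 = 30, which is month 6 of year 1935 → June 1935.
Day 25 is valid in June, giving June 25, 1935.
Going back 18 months from June 25, 1935:
month 6 − 18 = -12, which is month 12 of year 1933 → December 1933.
Day 25 is valid in December, giving December 25, 1933.
Counting back 600 days from December 25, 1933:
Going back 25 days from December 25, 1933 reaches the end of the previous month; 600 − 25 = 575 left.
November 1933 has 30 days: 575 − 30 = 545 left.
October 1933 has 31 days: 545 − 31 = 514 left.
September 1933 has 30 days: 514 − 30 = 484 left.
August 1933 has 31 days: 484 − 31 = 453 left.
July 1933 has 31 days: 453 − 31 = 422 left.
June 1933 has 30 days: 422 − 30 = 392 left.
May 1933 has 31 days: 392 − 31 = 361 left.
April 1933 has 30 days: 361 − 30 = 331 left.
March 1933 has 31 days: 331 − 31 = 300 left.
February 1933 has 28 days (1933 is not a leap year): 300 − 28 = 272 left.
January 1933 has 31 days: 272 − 31 = 241 left.
December 1932 has 31 days: 241 − 31 = 210 left.
November 1932 has 30 days: 210 − 30 = 180 left.
October 1932 has 31 days: 180 − 31 = 149 left.
September 1932 has 30 days: 149 − 30 = 119 left.
August 1932 has 31 days: 119 − 31 = 88 left.
July 1932 has 31 days: 88 − 31 = 57 left.
June 1932 has 30 days: 57 − 30 = 27 left.
May 1932 has 31 days; 31 − 27 = 4 → May 4, 1932.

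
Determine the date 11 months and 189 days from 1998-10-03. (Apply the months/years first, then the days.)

March 10, 2000

Counting forward 11 months and 189 days from October 3, 1998: first the month/year part, then the days.
month 10 + 11 = 21, which is month 9 of year 1999 → September 1999.
Day 3 is valid in September, giving September 3, 1999.
Now add 189 days from September 3, 1999.
September has 30 days, so 30 − 3 = 27 days remain after September 3, 1999; 189 − 27 = 162 left.
October 1999 has 31 days: 162 − 31 = 131 left.
November 1999 has 30 days: 131 − 30 = 101 left.
December 1999 has 31 days: 101 − 31 = 70 left.
January 2000 has 31 days: 70 − 31 = 39 left.
February 2000 has 29 days (2000 is a leap year (divisible by 400)): 39 − 29 = 10 left.
10 days into March 2000 → March 10, 2000.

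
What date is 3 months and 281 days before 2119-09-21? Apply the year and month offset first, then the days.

Counting back 3 months and 281 days from September 21, 2119: first the month/year part, then the days.
month 9 − 3 = 6 → June 2119.
Day 21 is valid in June, giving June 21, 2119.
Now subtract 281 days from June 21, 2119.
Going back 21 days from June 21, 2119 reaches the end of the previous month; 281 − 21 = 260 left.
May 2119 has 31 days: 260 − 31 = 229 left.
April 2119 has 30 days: 229 − 30 = 199 left.
March 2119 has 31 days: 199 − 31 = 168 left.
February 2119 has 28 days (2119 is not a leap year): 168 − 28 = 140 left.
January 2119 has 31 days: 140 − 31 = 109 left.
December 2118 has 31 days: 109 − 31 = 78 left.
November 2118 has 30 days: 78 − 30 = 48 left.
October 2118 has 31 days: 48 − 31 = 17 left.
September 2118 has 30 days; 30 − 17 = 13 → September 13, 2118.

September 13, 2118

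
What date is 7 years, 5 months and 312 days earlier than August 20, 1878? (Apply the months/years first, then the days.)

May 12, 1870

Going back 7 years, 5 months and 312 days from August 20, 1878: first the month/year part, then the days.
-7 years → 1871; month 8 − 5 = 3 → March 1871.
Day 20 is valid in March, giving March 20, 1871.
Now subtract 312 days from March 20, 1871.
Going back 20 days from March 20, 1871 reaches the end of the previous month; 312 − 20 = 292 left.
February 1871 has 28 days (1871 is not a leap year): 292 − 28 = 264 left.
January 1871 has 31 days: 264 − 31 = 233 left.
December 1870 has 31 days: 233 − 31 = 202 left.
November 1870 has 30 days: 202 − 30 = 172 left.
October 1870 has 31 days: 172 − 31 = 141 left.
September 1870 has 30 days: 141 − 30 = 111 left.
August 1870 has 31 days: 111 − 31 = 80 left.
July 1870 has 31 days: 80 − 31 = 49 left.
June 1870 has 30 days: 49 − 30 = 19 left.
May 1870 has 31 days; 31 − 19 = 12 → May 12, 1870.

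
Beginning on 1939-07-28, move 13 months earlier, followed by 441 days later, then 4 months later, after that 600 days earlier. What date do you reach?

May 22, 1938

Counting back 13 months from July 28, 1939:
month 7 − 13 = -6, which is month 6 of year 1938 → June 1938.
Day 28 is valid in June, giving June 28, 1938.
Adding 441 days from June 28, 1938:
June has 30 days, so 30 − 28 = 2 days remain after June 28, 1938; 441 − 2 = 439 left.
July 1938 has 31 days: 439 − 31 = 408 left.
August 1938 has 31 days: 408 − 31 = 377 left.
September 1938 has 30 days: 377 − 30 = 347 left.
October 1938 has 31 days: 347 − 31 = 316 left.
November 1938 has 30 days: 316 − 30 = 286 left.
December 1938 has 31 days: 286 − 31 = 255 left.
January 1939 has 31 days: 255 − 31 = 224 left.
February 1939 has 28 days (1939 is not a leap year): 224 − 28 = 196 left.
March 1939 has 31 days: 196 − 31 = 165 left.
April 1939 has 30 days: 165 − 30 = 135 left.
May 1939 has 31 days: 135 − 31 = 104 left.
June 1939 has 30 days: 104 − 30 = 74 left.
July 1939 has 31 days: 74 − 31 = 43 left.
August 1939 has 31 days: 43 − 31 = 12 left.
12 days into September 1939 → September 12, 1939.
Counting forward 4 months from September 12, 1939:
month 9 + 4 = 13, which is month 1 of year 1940 → January 1940.
Day 12 is valid in January, giving January 12, 1940.
Subtracting 600 days from January 12, 1940:
Going back 12 days from January 12, 1940 reaches the end of the previous month; 600 − 12 = 588 left.
December 1939 has 31 days: 588 − 31 = 557 left.
November 1939 has 30 days: 557 − 30 = 527 left.
October 1939 has 31 days: 527 − 31 = 496 left.
September 1939 has 30 days: 496 − 30 = 466 left.
August 1939 has 31 days: 466 − 31 = 435 left.
July 1939 has 31 days: 435 − 31 = 404 left.
June 1939 has 30 days: 404 − 30 = 374 left.
May 1939 has 31 days: 374 − 31 = 343 left.
April 1939 has 30 days: 343 − 30 = 313 left.
March 1939 has 31 days: 313 − 31 = 282 left.
February 1939 has 28 days (1939 is not a leap year): 282 − 28 = 254 left.
January 1939 has 31 days: 254 − 31 = 223 left.
December 1938 has 31 days: 223 − 31 = 192 left.
November 1938 has 30 days: 192 − 30 = 162 left.
October 1938 has 31 days: 162 − 31 = 131 left.
September 1938 has 30 days: 131 − 30 = 101 left.
August 1938 has 31 days: 101 − 31 = 70 left.
July 1938 has 31 days: 70 − 31 = 39 left.
June 1938 has 30 days: 39 − 30 = 9 left.
May 1938 has 31 days; 31 − 9 = 22 → May 22, 1938.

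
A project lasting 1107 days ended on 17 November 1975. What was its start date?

Going back 1107 days from November 17, 1975.
Going back 17 days from November 17, 1975 reaches the end of the previous month; 1107 − 17 = 1090 left.
October 1975 has 31 days: 1090 − 31 = 1059 left.
September 1975 has 30 days: 1059 − 30 = 1029 left.
August 1975 has 31 days: 1029 − 31 = 998 left.
July 1975 has 31 days: 998 − 31 = 967 left.
June 1975 has 30 days: 967 − 30 = 937 left.
May 1975 has 31 days: 937 − 31 = 906 left.
April 1975 has 30 days: 906 − 30 = 876 left.
March 1975 has 31 days: 876 − 31 = 845 left.
February 1975 has 28 days (1975 is not a leap year): 845 − 28 = 817 left.
January 1975 has 31 days: 817 − 31 = 786 left.
December 1974 has 31 days: 786 − 31 = 755 left.
November 1974 has 30 days: 755 − 30 = 725 left.
October 1974 has 31 days: 725 − 31 = 694 left.
September 1974 has 30 days: 694 − 30 = 664 left.
August 1974 has 31 days: 664 − 31 = 633 left.
July 1974 has 31 days: 633 − 31 = 602 left.
June 1974 has 30 days: 602 − 30 = 572 left.
May 1974 has 31 days: 572 − 31 = 541 left.
April 1974 has 30 days: 541 − 30 = 511 left.
March 1974 has 31 days: 511 − 31 = 480 left.
February 1974 has 28 days (1974 is not a leap year): 480 − 28 = 452 left.
January 1974 has 31 days: 452 − 31 = 421 left.
December 1973 has 31 days: 421 − 31 = 390 left.
November 1973 has 30 days: 390 − 30 = 360 left.
October 1973 has 31 days: 360 − 31 = 329 left.
September 1973 has 30 days: 329 − 30 = 299 left.
August 1973 has 31 days: 299 − 31 = 268 left.
July 1973 has 31 days: 268 − 31 = 237 left.
June 1973 has 30 days: 237 − 30 = 207 left.
May 1973 has 31 days: 207 − 31 = 176 left.
April 1973 has 30 days: 176 − 30 = 146 left.
March 1973 has 31 days: 146 − 31 = 115 left.
February 1973 has 28 days (1973 is not a leap year): 115 − 28 = 87 left.
January 1973 has 31 days: 87 − 31 = 56 left.
December 1972 has 31 days: 56 − 31 = 25 left.
November 1972 has 30 days; 30 − 25 = 5 → November 5, 1972.

November 5, 1972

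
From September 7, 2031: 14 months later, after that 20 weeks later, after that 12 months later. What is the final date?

March 27, 2034

Adding 14 months from September 7, 2031:
month 9 + 14 = 23, which is month 11 of year 2032 → November 2032.
Day 7 is valid in November, giving November 7, 2032.
Adding 20 weeks (= 140 days) from November 7, 2032:
November has 30 days, so 30 − 7 = 23 days remain after November 7, 2032; 140 − 23 = 117 left.
December 2032 has 31 days: 117 − 31 = 86 left.
January 2033 has 31 days: 86 − 31 = 55 left.
February 2033 has 28 days (2033 is not a leap year): 55 − 28 = 27 left.
27 days into March 2033 → March 27, 2033.
Advancing 12 months from March 27, 2033:
month 3 + 12 = 15, which is month 3 of year 2034 → March 2034.
Day 27 is valid in March, giving March 27, 2034.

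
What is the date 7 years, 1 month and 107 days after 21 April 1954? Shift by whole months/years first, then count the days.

September 5, 1961

Advancing 7 years, 1 month and 107 days from April 21, 1954: first the month/year part, then the days.
+7 years → 1961; month 4 + 1 = 5 → May 1961.
Day 21 is valid in May, giving May 21, 1961.
Now add 107 days from May 21, 1961.
May has 31 days, so 31 − 21 = 10 days remain after May 21, 1961; 107 − 10 = 97 left.
June 1961 has 30 days: 97 − 30 = 67 left.
July 1961 has 31 days: 67 − 31 = 36 left.
August 1961 has 31 days: 36 − 31 = 5 left.
5 days into September 1961 → September 5, 1961.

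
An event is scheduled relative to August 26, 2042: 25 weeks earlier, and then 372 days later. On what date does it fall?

March 11, 2043

Subtracting 25 weeks (= 175 days) from August 26, 2042:
Going back 26 days from August 26, 2042 reaches the end of the previous month; 175 − 26 = 149 left.
July 2042 has 31 days: 149 − 31 = 118 left.
June 2042 has 30 days: 118 − 30 = 88 left.
May 2042 has 31 days: 88 − 31 = 57 left.
April 2042 has 30 days: 57 − 30 = 27 left.
March 2042 has 31 days; 31 − 27 = 4 → March 4, 2042.
Adding 372 days from March 4, 2042:
March has 31 days, so 31 − 4 = 27 days remain after March 4, 2042; 372 − 27 = 345 left.
April 2042 has 30 days: 345 − 30 = 315 left.
May 2042 has 31 days: 315 − 31 = 284 left.
June 2042 has 30 days: 284 − 30 = 254 left.
July 2042 has 31 days: 254 − 31 = 223 left.
August 2042 has 31 days: 223 − 31 = 192 left.
September 2042 has 30 days: 192 − 30 = 162 left.
October 2042 has 31 days: 162 − 31 = 131 left.
November 2042 has 30 days: 131 − 30 = 101 left.
December 2042 has 31 days: 101 − 31 = 70 left.
January 2043 has 31 days: 70 − 31 = 39 left.
February 2043 has 28 days (2043 is not a leap year): 39 − 28 = 11 left.
11 days into March 2043 → March 11, 2043.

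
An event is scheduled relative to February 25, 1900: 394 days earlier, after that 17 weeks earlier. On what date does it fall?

September 30, 1898

Counting back 394 days from February 25, 1900:
Going back 25 days from February 25, 1900 reaches the end of the previous month; 394 − 25 = 369 left.
January 1900 has 31 days: 369 − 31 = 338 left.
December 1899 has 31 days: 338 − 31 = 307 left.
November 1899 has 30 days: 307 − 30 = 277 left.
October 1899 has 31 days: 277 − 31 = 246 left.
September 1899 has 30 days: 246 − 30 = 216 left.
August 1899 has 31 days: 216 − 31 = 185 left.
July 1899 has 31 days: 185 − 31 = 154 left.
June 1899 has 30 days: 154 − 30 = 124 left.
May 1899 has 31 days: 124 − 31 = 93 left.
April 1899 has 30 days: 93 − 30 = 63 left.
March 1899 has 31 days: 63 − 31 = 32 left.
February 1899 has 28 days (1899 is not a leap year): 32 − 28 = 4 left.
January 1899 has 31 days; 31 − 4 = 27 → January 27, 1899.
Going back 17 weeks (= 119 days) from January 27, 1899:
Going back 27 days from January 27, 1899 reaches the end of the previous month; 119 − 27 = 92 left.
December 1898 has 31 days: 92 − 31 = 61 left.
November 1898 has 30 days: 61 − 30 = 31 left.
October 1898 has 31 days: 31 − 31 = 0 left.
September 1898 has 30 days; 30 − 0 = 30 → September 30, 1898.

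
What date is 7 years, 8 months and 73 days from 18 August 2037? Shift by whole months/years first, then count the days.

Counting forward 7 years, 8 months and 73 days from August 18, 2037: first the month/year part, then the days.
+7 years → 2044; month 8 + 8 = 16, which is month 4 of year 2045 → April 2045.
Day 18 is valid in April, giving April 18, 2045.
Now add 73 days from April 18, 2045.
April has 30 days, so 30 − 18 = 12 days remain after April 18, 2045; 73 − 12 = 61 left.
May 2045 has 31 days: 61 − 31 = 30 left.
30 days into June 2045 → June 30, 2045.

June 30, 2045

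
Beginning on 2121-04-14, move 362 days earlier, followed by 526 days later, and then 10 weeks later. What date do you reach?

Subtracting 362 days from April 14, 2121:
Going back 14 days from April 14, 2121 reaches the end of the previous month; 362 − 14 = 348 left.
March 2121 has 31 days: 348 − 31 = 317 left.
February 2121 has 28 days (2121 is not a leap year): 317 − 28 = 289 left.
January 2121 has 31 days: 289 − 31 = 258 left.
December 2120 has 31 days: 258 − 31 = 227 left.
November 2120 has 30 days: 227 − 30 = 197 left.
October 2120 has 31 days: 197 − 31 = 166 left.
September 2120 has 30 days: 166 − 30 = 136 left.
August 2120 has 31 days: 136 − 31 = 105 left.
July 2120 has 31 days: 105 − 31 = 74 left.
June 2120 has 30 days: 74 − 30 = 44 left.
May 2120 has 31 days: 44 − 31 = 13 left.
April 2120 has 30 days; 30 − 13 = 17 → April 17, 2120.
Advancing 526 days from April 17, 2120:
April has 30 days, so 30 − 17 = 13 days remain after April 17, 2120; 526 − 13 = 513 left.
May 2120 has 31 days: 513 − 31 = 482 left.
June 2120 has 30 days: 482 − 30 = 452 left.
July 2120 has 31 days: 452 − 31 = 421 left.
August 2120 has 31 days: 421 − 31 = 390 left.
September 2120 has 30 days: 390 − 30 = 360 left.
October 2120 has 31 days: 360 − 31 = 329 left.
November 2120 has 30 days: 329 − 30 = 299 left.
December 2120 has 31 days: 299 − 31 = 268 left.
January 2121 has 31 days: 268 − 31 = 237 left.
February 2121 has 28 days (2121 is not a leap year): 237 − 28 = 209 left.
March 2121 has 31 days: 209 − 31 = 178 left.
April 2121 has 30 days: 178 − 30 = 148 left.
May 2121 has 31 days: 148 − 31 = 117 left.
June 2121 has 30 days: 117 − 30 = 87 left.
July 2121 has 31 days: 87 − 31 = 56 left.
August 2121 has 31 days: 56 − 31 = 25 left.
25 days into September 2121 → September 25, 2121.
Adding 10 weeks (= 70 days) from September 25, 2121:
September has 30 days, so 30 − 25 = 5 days remain after September 25, 2121; 70 − 5 = 65 left.
October 2121 has 31 days: 65 − 31 = 34 left.
November 2121 has 30 days: 34 − 30 = 4 left.
4 days into December 2121 → December 4, 2121.

December 4, 2121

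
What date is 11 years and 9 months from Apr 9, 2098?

Counting forward 11 years and 9 months from April 9, 2098.
+11 years → 2109; month 4 + 9 = 13, which is month 1 of year 2110 → January 2110.
Day 9 is valid in January, giving January 9, 2110.

January 9, 2110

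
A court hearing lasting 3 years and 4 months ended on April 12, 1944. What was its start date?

December 12, 1940

Subtracting 3 years and 4 months from April 12, 1944.
-3 years → 1941; month 4 − 4 = 0, which is month 12 of year 1940 → December 1940.
Day 12 is valid in December, giving December 12, 1940.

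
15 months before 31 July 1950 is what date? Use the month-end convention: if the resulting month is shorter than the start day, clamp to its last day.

April 30, 1949

Counting back 15 months from July 31, 1950.
month 7 − 15 = -8, which is month 4 of year 1949 → April 1949.
April 1949 has only 30 days and the start was day 31, so the date clamps to April 30, 1949.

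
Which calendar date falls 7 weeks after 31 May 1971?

July 19, 1971

Adding 7 weeks = 49 days from May 31, 1971.
May has 31 days, so 31 − 31 = 0 days remain after May 31, 1971; 49 − 0 = 49 left.
June 1971 has 30 days: 49 − 30 = 19 left.
19 days into July 1971 → July 19, 1971.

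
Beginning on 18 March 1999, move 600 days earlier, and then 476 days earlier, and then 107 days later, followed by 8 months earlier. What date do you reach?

Subtracting 600 days from March 18, 1999:
Going back 18 days from March 18, 1999 reaches the end of the previous month; 600 − 18 = 582 left.
February 1999 has 28 days (1999 is not a leap year): 582 − 28 = 554 left.
January 1999 has 31 days: 554 − 31 = 523 left.
December 1998 has 31 days: 523 − 31 = 492 left.
November 1998 has 30 days: 492 − 30 = 462 left.
October 1998 has 31 days: 462 − 31 = 431 left.
September 1998 has 30 days: 431 − 30 = 401 left.
August 1998 has 31 days: 401 − 31 = 370 left.
July 1998 has 31 days: 370 − 31 = 339 left.
June 1998 has 30 days: 339 − 30 = 309 left.
May 1998 has 31 days: 309 − 31 = 278 left.
April 1998 has 30 days: 278 − 30 = 248 left.
March 1998 has 31 days: 248 − 31 = 217 left.
February 1998 has 28 days (1998 is not a leap year): 217 − 28 = 189 left.
January 1998 has 31 days: 189 − 31 = 158 left.
December 1997 has 31 days: 158 − 31 = 127 left.
November 1997 has 30 days: 127 − 30 = 97 left.
October 1997 has 31 days: 97 − 31 = 66 left.
September 1997 has 30 days: 66 − 30 = 36 left.
August 1997 has 31 days: 36 − 31 = 5 left.
July 1997 has 31 days; 31 − 5 = 26 → July 26, 1997.
Counting back 476 days from July 26, 1997:
Going back 26 days from July 26, 1997 reaches the end of the previous month; 476 − 26 = 450 left.
June 1997 has 30 days: 450 − 30 = 420 left.
May 1997 has 31 days: 420 − 31 = 389 left.
April 1997 has 30 days: 389 − 30 = 359 left.
March 1997 has 31 days: 359 − 31 = 328 left.
February 1997 has 28 days (1997 is not a leap year): 328 − 28 = 300 left.
January 1997 has 31 days: 300 − 31 = 269 left.
December 1996 has 31 days: 269 − 31 = 238 left.
November 1996 has 30 days: 238 − 30 = 208 left.
October 1996 has 31 days: 208 − 31 = 177 left.
September 1996 has 30 days: 177 − 30 = 147 left.
August 1996 has 31 days: 147 − 31 = 116 left.
July 1996 has 31 days: 116 − 31 = 85 left.
June 1996 has 30 days: 85 − 30 = 55 left.
May 1996 has 31 days: 55 − 31 = 24 left.
April 1996 has 30 days; 30 − 24 = 6 → April 6, 1996.
Advancing 107 days from April 6, 1996:
April has 30 days, so 30 − 6 = 24 days remain after April 6, 1996; 107 − 24 = 83 left.
May 1996 has 31 days: 83 − 31 = 52 left.
June 1996 has 30 days: 52 − 30 = 22 left.
22 days into July 1996 → July 22, 1996.
Subtracting 8 months from July 22, 1996:
month 7 − 8 = -1, which is month 11 of year 1995 → November 1995.
Day 22 is valid in November, giving November 22, 1995.

November 22, 1995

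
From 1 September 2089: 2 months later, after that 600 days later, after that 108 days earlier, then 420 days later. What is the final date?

Adding 2 months from September 1, 2089:
month 9 + 2 = 11 → November 2089.
Day 1 is valid in November, giving November 1, 2089.
Advancing 600 days from November 1, 2089:
November has 30 days, so 30 − 1 = 29 days remain after November 1, 2089; 600 − 29 = 571 left.
December 2089 has 31 days: 571 − 31 = 540 left.
January 2090 has 31 days: 540 − 31 = 509 left.
February 2090 has 28 days (2090 is not a leap year): 509 − 28 = 481 left.
March 2090 has 31 days: 481 − 31 = 450 left.
April 2090 has 30 days: 450 − 30 = 420 left.
May 2090 has 31 days: 420 − 31 = 389 left.
June 2090 has 30 days: 389 − 30 = 359 left.
July 2090 has 31 days: 359 − 31 = 328 left.
August 2090 has 31 days: 328 − 31 = 297 left.
September 2090 has 30 days: 297 − 30 = 267 left.
October 2090 has 31 days: 267 − 31 = 236 left.
November 2090 has 30 days: 236 − 30 = 206 left.
December 2090 has 31 days: 206 − 31 = 175 left.
January 2091 has 31 days: 175 − 31 = 144 left.
February 2091 has 28 days (2091 is not a leap year): 144 − 28 = 116 left.
March 2091 has 31 days: 116 − 31 = 85 left.
April 2091 has 30 days: 85 − 30 = 55 left.
May 2091 has 31 days: 55 − 31 = 24 left.
24 days into June 2091 → June 24, 2091.
Going back 108 days from June 24, 2091:
Going back 24 days from June 24, 2091 reaches the end of the previous month; 108 − 24 = 84 left.
May 2091 has 31 days: 84 − 31 = 53 left.
April 2091 has 30 days: 53 − 30 = 23 left.
March 2091 has 31 days; 31 − 23 = 8 → March 8, 2091.
Adding 420 days from March 8, 2091:
March has 31 days, so 31 − 8 = 23 days remain after March 8, 2091; 420 − 23 = 397 left.
April 2091 has 30 days: 397 − 30 = 367 left.
May 2091 has 31 days: 367 − 31 = 336 left.
June 2091 has 30 days: 336 − 30 = 306 left.
July 2091 has 31 days: 306 − 31 = 275 left.
August 2091 has 31 days: 275 − 31 = 244 left.
September 2091 has 30 days: 244 − 30 = 214 left.
October 2091 has 31 days: 214 − 31 = 183 left.
November 2091 has 30 days: 183 − 30 = 153 left.
December 2091 has 31 days: 153 − 31 = 122 left.
January 2092 has 31 days: 122 − 31 = 91 left.
February 2092 has 29 days (2092 is a leap year): 91 − 29 = 62 left.
March 2092 has 31 days: 62 − 31 = 31 left.
April 2092 has 30 days: 31 − 30 = 1 left.
1 day into May 2092 → May 1, 2092.

May 1, 2092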